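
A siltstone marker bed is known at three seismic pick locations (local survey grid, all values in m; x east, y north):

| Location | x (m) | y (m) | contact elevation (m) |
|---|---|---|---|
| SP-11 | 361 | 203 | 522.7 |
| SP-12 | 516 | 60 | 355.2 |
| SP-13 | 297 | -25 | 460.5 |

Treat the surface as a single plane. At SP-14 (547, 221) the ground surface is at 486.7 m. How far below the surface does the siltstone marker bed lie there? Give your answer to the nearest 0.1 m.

78.2 m

Two edge vectors: SP-11→SP-12 = (155, -143, -167.5), SP-11→SP-13 = (-64, -228, -62.2).
Normal n = (SP-11→SP-12) × (SP-11→SP-13) = (-29295.4, 20361, -44492).
So ∂z/∂x = −n_x/n_z = −0.65844 and ∂z/∂y = −n_y/n_z = 0.45763.
Intercept c from SP-11: 522.7 + 237.70 − 92.90 = 667.50.
At (547, 221): z_contact = −360.17 + 101.14 + 667.50 = 408.47 m.
Depth below ground = 486.7 − 408.47 = 78.2 m.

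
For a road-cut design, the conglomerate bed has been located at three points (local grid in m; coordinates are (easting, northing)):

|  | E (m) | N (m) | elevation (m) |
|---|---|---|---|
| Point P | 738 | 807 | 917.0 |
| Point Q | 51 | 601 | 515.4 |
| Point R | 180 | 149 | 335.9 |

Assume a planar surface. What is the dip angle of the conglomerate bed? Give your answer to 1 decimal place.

Two edge vectors: Point P→Point Q = (-687, -206, -401.6), Point P→Point R = (-558, -658, -581.1).
Normal n = (Point P→Point Q) × (Point P→Point R) = (-144546.2, -175122.9, 337098).
So ∂z/∂E = −n_x/n_z = 0.42880 and ∂z/∂N = −n_y/n_z = 0.51950.
Gradient magnitude |∇z| = √(a² + b²) = √(0.18387 + 0.26988) = 0.67361.
True dip = arctan(0.67361) = 34.0°, dipping toward SW (azimuth ≈ 220°).

34.0°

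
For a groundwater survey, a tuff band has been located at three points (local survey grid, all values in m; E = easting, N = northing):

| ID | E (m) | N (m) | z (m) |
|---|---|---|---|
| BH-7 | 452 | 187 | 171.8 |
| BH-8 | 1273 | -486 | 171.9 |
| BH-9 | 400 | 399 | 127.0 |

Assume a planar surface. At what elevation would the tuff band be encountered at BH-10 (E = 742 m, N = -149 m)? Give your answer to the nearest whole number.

Let the plane be z = a·E + b·N + c.
BH-8−BH-7: 821a − 673b = 0.1;  BH-9−BH-7: −52a + 212b = −44.8.
Solving gives a = −0.21667, b = −0.26447.
Then c = 171.8 − a·452 − b·187 = 319.19.
At (742, -149): z = −160.8 + 39.4 + 319.19 = 197.8 m.

198 m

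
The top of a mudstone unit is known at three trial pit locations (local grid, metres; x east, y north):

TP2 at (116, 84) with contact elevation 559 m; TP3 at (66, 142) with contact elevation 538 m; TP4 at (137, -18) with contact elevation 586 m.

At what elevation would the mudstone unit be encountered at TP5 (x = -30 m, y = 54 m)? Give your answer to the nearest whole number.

544 m

Let the plane be z = a·x + b·y + c.
TP3−TP2: −50a + 58b = −21;  TP4−TP2: 21a − 102b = 27.
Solving gives a = 0.14838, b = −0.23416.
Then c = 559 − a·116 − b·84 = 561.46.
At (-30, 54): z = −4.5 − 12.6 + 561.46 = 544.4 m.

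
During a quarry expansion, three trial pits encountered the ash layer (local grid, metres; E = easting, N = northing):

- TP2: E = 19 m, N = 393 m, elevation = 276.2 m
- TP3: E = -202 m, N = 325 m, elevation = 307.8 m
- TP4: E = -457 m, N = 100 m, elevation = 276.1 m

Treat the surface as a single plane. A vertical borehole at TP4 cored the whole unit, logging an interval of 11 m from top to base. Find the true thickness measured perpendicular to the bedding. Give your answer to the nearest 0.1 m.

9.7 m

Two edge vectors: TP2→TP3 = (-221, -68, 31.6), TP2→TP4 = (-476, -293, -0.1).
Normal n = (TP2→TP3) × (TP2→TP4) = (9265.6, -15063.7, 32385).
So ∂z/∂E = −n_x/n_z = −0.28611 and ∂z/∂N = −n_y/n_z = 0.46514.
|∇z| = √(a²+b²) = 0.54609, so dip δ = arctan(0.54609) = 28.64°.
True thickness = vertical thickness × cos δ = 11 × cos 28.64° = 9.7 m.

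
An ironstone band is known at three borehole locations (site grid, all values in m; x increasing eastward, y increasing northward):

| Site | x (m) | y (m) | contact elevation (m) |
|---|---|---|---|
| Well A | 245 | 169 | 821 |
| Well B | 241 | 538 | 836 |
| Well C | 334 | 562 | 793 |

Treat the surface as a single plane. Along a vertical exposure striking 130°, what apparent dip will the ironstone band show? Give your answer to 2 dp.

21.01°

Let the plane be z = a·x + b·y + c.
Well B−Well A: −4a + 369b = 15;  Well C−Well A: 89a + 393b = −28.
Solving gives a = −0.47154, b = 0.03554.
Unit vector along 130° is (sin 130°, cos 130°) = (0.7660, -0.6428).
Slope in that direction = a·(0.7660) + b·(-0.6428) = −0.38406.
Apparent dip = arctan|0.38406| = 21.01° (true dip is 25.3°, so apparent ≤ true as expected).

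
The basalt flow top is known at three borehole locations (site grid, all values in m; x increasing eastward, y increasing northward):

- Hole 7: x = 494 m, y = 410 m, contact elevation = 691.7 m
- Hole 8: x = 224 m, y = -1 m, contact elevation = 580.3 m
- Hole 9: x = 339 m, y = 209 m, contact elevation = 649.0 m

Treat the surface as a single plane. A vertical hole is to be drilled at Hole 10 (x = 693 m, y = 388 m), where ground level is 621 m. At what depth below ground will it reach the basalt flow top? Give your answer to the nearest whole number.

Let the plane be z = a·x + b·y + c.
Hole 8−Hole 7: −270a − 411b = −111.4;  Hole 9−Hole 7: −155a − 201b = −42.7.
Solving gives a = −0.51316, b = 0.60816.
Then c = 691.7 − a·494 − b·410 = 695.86.
At (693, 388): z_contact = −355.6 + 236.0 + 695.86 = 576.2 m.
Depth below ground = 621 − 576.2 = 45 m.

45 m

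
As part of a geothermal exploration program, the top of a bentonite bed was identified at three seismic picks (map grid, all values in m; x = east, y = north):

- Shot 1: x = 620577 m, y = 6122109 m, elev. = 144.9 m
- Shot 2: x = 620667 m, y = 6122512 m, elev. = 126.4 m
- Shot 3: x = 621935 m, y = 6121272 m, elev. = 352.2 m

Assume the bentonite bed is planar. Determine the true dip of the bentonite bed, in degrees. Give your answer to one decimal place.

Let the plane be z = a·x + b·y + c.
Shot 2−Shot 1: 90a + 403b = −18.5;  Shot 3−Shot 1: 1358a − 837b = 207.3.
Solving gives a = 0.10931, b = −0.07032.
Gradient magnitude |∇z| = √(a² + b²) = √(0.01195 + 0.00494) = 0.12997.
True dip = arctan(0.12997) = 7.4°, dipping toward WNW (azimuth ≈ 303°).

7.4°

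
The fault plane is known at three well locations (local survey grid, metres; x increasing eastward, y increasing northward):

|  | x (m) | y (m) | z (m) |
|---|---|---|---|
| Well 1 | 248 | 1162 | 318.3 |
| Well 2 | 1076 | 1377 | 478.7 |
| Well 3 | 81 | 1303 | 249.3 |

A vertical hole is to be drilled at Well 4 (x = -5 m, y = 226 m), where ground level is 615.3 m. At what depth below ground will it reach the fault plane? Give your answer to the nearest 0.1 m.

173.0 m

Two edge vectors: Well 1→Well 2 = (828, 215, 160.4), Well 1→Well 3 = (-167, 141, -69).
Normal n = (Well 1→Well 2) × (Well 1→Well 3) = (-37451.4, 30345.2, 152653).
So ∂z/∂x = −n_x/n_z = 0.245337 and ∂z/∂y = −n_y/n_z = −0.198785.
Intercept c from Well 1: 318.3 − 60.84 + 230.99 = 488.45.
At (-5, 226): z_contact = −1.23 − 44.93 + 488.45 = 442.29 m.
Depth below ground = 615.3 − 442.29 = 173.0 m.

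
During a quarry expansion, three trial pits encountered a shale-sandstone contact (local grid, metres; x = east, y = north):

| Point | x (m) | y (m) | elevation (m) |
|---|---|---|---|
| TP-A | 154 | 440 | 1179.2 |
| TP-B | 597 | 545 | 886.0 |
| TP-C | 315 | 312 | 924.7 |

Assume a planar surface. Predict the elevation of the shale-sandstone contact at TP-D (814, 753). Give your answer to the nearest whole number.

882 m

Two edge vectors: TP-A→TP-B = (443, 105, -293.2), TP-A→TP-C = (161, -128, -254.5).
Normal n = (TP-A→TP-B) × (TP-A→TP-C) = (-64252.1, 65538.3, -73609).
So ∂z/∂x = −n_x/n_z = −0.87288 and ∂z/∂y = −n_y/n_z = 0.89036.
Intercept c from TP-A: 1179.2 + 134.42 − 391.76 = 921.87.
At (814, 753): z = −710.5 + 670.4 + 921.87 = 881.8 m.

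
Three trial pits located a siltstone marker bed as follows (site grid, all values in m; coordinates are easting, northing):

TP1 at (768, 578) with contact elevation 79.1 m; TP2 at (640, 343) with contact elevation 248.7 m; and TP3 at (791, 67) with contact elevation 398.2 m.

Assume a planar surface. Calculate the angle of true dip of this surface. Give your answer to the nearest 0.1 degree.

33.1°

Two edge vectors: TP1→TP2 = (-128, -235, 169.6), TP1→TP3 = (23, -511, 319.1).
Normal n = (TP1→TP2) × (TP1→TP3) = (11677.1, 44745.6, 70813).
So ∂z/∂easting = −n_x/n_z = −0.16490 and ∂z/∂northing = −n_y/n_z = −0.63188.
Gradient magnitude |∇z| = √(a² + b²) = √(0.02719 + 0.39928) = 0.65305.
True dip = arctan(0.65305) = 33.1°, dipping toward NNE (azimuth ≈ 015°).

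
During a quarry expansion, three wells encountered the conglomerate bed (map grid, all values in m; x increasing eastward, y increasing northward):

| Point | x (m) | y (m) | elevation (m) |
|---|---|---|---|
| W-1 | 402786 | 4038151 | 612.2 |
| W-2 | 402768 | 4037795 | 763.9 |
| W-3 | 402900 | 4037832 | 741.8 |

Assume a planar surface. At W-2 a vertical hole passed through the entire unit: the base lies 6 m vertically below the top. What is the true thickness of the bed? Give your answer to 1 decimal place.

Let the plane be z = a·x + b·y + c.
W-2−W-1: −18a − 356b = 151.7;  W-3−W-1: 114a − 319b = 129.6.
Solving gives a = −0.04867, b = −0.42366.
|∇z| = √(a²+b²) = 0.42645, so dip δ = arctan(0.42645) = 23.10°.
True thickness = vertical thickness × cos δ = 6 × cos 23.10° = 5.5 m.

5.5 m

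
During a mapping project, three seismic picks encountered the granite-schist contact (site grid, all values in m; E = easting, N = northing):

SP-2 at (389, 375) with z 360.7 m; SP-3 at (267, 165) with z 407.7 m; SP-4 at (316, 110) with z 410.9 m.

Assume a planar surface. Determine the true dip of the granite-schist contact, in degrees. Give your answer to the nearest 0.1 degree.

Two edge vectors: SP-2→SP-3 = (-122, -210, 47), SP-2→SP-4 = (-73, -265, 50.2).
Normal n = (SP-2→SP-3) × (SP-2→SP-4) = (1913, 2693.4, 17000).
So ∂z/∂E = −n_x/n_z = −0.11253 and ∂z/∂N = −n_y/n_z = −0.15844.
Gradient magnitude |∇z| = √(a² + b²) = √(0.01266 + 0.02510) = 0.19433.
True dip = arctan(0.19433) = 11.0°, dipping toward NE (azimuth ≈ 035°).

11.0°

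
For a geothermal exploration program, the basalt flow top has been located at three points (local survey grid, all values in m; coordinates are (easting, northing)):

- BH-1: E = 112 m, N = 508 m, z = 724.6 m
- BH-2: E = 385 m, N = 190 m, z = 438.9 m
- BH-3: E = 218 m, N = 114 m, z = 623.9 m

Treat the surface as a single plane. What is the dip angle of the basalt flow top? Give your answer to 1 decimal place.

47.5°

Let the plane be z = a·E + b·N + c.
BH-2−BH-1: 273a − 318b = −285.7;  BH-3−BH-1: 106a − 394b = −100.7.
Solving gives a = −1.09057, b = −0.03782.
Gradient magnitude |∇z| = √(a² + b²) = √(1.18935 + 0.00143) = 1.09123.
True dip = arctan(1.09123) = 47.5°, dipping toward E (azimuth ≈ 088°).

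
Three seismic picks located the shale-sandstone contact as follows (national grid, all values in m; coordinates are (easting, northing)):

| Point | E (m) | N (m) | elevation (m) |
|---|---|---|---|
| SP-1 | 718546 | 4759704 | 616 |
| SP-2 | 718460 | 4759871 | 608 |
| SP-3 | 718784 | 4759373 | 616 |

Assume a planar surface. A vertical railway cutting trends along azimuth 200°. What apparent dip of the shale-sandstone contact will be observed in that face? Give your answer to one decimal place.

Let the plane be z = a·E + b·N + c.
SP-2−SP-1: −86a + 167b = −8;  SP-3−SP-1: 238a − 331b = 0.
Solving gives a = −0.23475, b = −0.16879.
Unit vector along 200° is (sin 200°, cos 200°) = (-0.3420, -0.9397).
Slope in that direction = a·(-0.3420) + b·(-0.9397) = 0.23890.
Apparent dip = arctan|0.23890| = 13.4° (true dip is 16.1°, so apparent ≤ true as expected).

13.4°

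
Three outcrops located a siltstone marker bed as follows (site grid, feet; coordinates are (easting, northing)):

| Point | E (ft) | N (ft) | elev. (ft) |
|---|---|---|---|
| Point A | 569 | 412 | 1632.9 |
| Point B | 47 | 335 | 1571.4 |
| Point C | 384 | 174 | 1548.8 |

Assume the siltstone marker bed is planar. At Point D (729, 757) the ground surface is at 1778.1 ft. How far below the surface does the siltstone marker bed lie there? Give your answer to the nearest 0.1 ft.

31.3 ft

Let the plane be z = a·E + b·N + c.
Point B−Point A: −522a − 77b = −61.5;  Point C−Point A: −185a − 238b = −84.1.
Solving gives a = 0.07420, b = 0.29569.
Then c = 1632.9 − a·569 − b·412 = 1468.86.
At (729, 757): z_contact = 54.09 + 223.83 + 1468.86 = 1746.78 ft.
Depth below ground = 1778.1 − 1746.78 = 31.3 ft.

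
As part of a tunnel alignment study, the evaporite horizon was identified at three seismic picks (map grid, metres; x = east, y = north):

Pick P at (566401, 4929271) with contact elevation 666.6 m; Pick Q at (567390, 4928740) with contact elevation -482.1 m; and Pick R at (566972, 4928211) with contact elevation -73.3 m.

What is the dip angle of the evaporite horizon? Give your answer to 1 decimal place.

Let the plane be z = a·x + b·y + c.
Pick Q−Pick P: 989a − 531b = −1148.7;  Pick R−Pick P: 571a − 1060b = −739.9.
Solving gives a = −1.10682, b = 0.10180.
Gradient magnitude |∇z| = √(a² + b²) = √(1.22505 + 0.01036) = 1.11149.
True dip = arctan(1.11149) = 48.0°, dipping toward E (azimuth ≈ 095°).

48.0°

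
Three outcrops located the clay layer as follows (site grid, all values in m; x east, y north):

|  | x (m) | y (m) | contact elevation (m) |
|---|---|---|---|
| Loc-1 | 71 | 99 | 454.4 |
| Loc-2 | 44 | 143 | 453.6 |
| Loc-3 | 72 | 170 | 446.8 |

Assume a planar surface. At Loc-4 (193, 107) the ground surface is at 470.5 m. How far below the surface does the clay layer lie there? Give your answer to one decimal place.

Let the plane be z = a·x + b·y + c.
Loc-2−Loc-1: −27a + 44b = −0.8;  Loc-3−Loc-1: 1a + 71b = −7.6.
Solving gives a = −0.14156, b = −0.10505.
Then c = 454.4 − a·71 − b·99 = 474.85.
At (193, 107): z_contact = −27.32 − 11.24 + 474.85 = 436.29 m.
Depth below ground = 470.5 − 436.29 = 34.2 m.

34.2 m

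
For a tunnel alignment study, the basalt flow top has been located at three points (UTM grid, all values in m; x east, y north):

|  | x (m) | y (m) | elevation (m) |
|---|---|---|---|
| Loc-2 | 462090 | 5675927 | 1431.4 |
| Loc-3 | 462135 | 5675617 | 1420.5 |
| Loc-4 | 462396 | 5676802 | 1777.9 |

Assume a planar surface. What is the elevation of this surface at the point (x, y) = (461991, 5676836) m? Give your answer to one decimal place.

1487.4 m

Let the plane be z = a·x + b·y + c.
Loc-3−Loc-2: 45a − 310b = −10.9;  Loc-4−Loc-2: 306a + 875b = 346.5.
Solving gives a = 0.729150371, b = 0.141005699.
Then c = 1431.4 − a·462090 − b·5675927 = −1135839.75.
At (461991, 5676836): z = 336860.9 + 800466.2 − 1135839.75 = 1487.4 m.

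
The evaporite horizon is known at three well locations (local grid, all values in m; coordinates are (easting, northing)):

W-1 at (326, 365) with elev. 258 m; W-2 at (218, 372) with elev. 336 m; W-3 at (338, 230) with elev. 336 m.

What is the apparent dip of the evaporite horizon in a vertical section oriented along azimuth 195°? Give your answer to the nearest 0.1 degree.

39.4°

Two edge vectors: W-1→W-2 = (-108, 7, 78), W-1→W-3 = (12, -135, 78).
Normal n = (W-1→W-2) × (W-1→W-3) = (11076, 9360, 14496).
So ∂z/∂E = −n_x/n_z = −0.76407 and ∂z/∂N = −n_y/n_z = −0.64570.
Unit vector along 195° is (sin 195°, cos 195°) = (-0.2588, -0.9659).
Slope in that direction = a·(-0.2588) + b·(-0.9659) = 0.82145.
Apparent dip = arctan|0.82145| = 39.4° (true dip is 45.0°, so apparent ≤ true as expected).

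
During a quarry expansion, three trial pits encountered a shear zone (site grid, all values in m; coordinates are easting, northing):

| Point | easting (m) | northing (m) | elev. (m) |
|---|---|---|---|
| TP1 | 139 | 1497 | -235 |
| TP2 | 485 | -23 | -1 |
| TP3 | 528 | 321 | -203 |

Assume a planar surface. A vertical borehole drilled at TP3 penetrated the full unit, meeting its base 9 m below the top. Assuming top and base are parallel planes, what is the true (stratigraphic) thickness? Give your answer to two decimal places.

Two edge vectors: TP1→TP2 = (346, -1520, 234), TP1→TP3 = (389, -1176, 32).
Normal n = (TP1→TP2) × (TP1→TP3) = (226544, 79954, 184384).
So ∂z/∂easting = −n_x/n_z = −1.22865 and ∂z/∂northing = −n_y/n_z = −0.43363.
|∇z| = √(a²+b²) = 1.30293, so dip δ = arctan(1.30293) = 52.49°.
True thickness = vertical thickness × cos δ = 9 × cos 52.49° = 5.48 m.

5.48 m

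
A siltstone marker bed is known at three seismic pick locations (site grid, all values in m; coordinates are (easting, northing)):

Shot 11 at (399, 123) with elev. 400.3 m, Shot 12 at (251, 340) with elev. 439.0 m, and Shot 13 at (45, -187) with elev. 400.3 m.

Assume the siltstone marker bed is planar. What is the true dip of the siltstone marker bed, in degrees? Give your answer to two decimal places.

Two edge vectors: Shot 11→Shot 12 = (-148, 217, 38.7), Shot 11→Shot 13 = (-354, -310, 0).
Normal n = (Shot 11→Shot 12) × (Shot 11→Shot 13) = (11997, -13699.8, 122698).
So ∂z/∂E = −n_x/n_z = −0.09778 and ∂z/∂N = −n_y/n_z = 0.11165.
Gradient magnitude |∇z| = √(a² + b²) = √(0.00956 + 0.01247) = 0.14842.
True dip = arctan(0.14842) = 8.44°, dipping toward SE (azimuth ≈ 139°).

8.44°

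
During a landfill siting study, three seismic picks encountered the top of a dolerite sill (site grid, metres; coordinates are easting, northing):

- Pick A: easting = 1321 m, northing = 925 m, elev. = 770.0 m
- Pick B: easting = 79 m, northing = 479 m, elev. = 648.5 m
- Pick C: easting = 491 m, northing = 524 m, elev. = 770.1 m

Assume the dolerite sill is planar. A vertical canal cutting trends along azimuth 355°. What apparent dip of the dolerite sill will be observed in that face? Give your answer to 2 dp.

Let the plane be z = a·easting + b·northing + c.
Pick B−Pick A: −1242a − 446b = −121.5;  Pick C−Pick A: −830a − 401b = 0.1.
Solving gives a = 0.38140, b = −0.78967.
Unit vector along 355° is (sin 355°, cos 355°) = (-0.0872, 0.9962).
Slope in that direction = a·(-0.0872) + b·(0.9962) = −0.81991.
Apparent dip = arctan|0.81991| = 39.35° (true dip is 41.2°, so apparent ≤ true as expected).

39.35°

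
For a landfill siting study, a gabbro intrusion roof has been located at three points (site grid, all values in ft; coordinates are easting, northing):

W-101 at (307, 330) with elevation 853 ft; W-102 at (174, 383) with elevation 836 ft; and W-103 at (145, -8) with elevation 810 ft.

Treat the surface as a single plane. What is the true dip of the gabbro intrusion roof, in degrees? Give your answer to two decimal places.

Two edge vectors: W-101→W-102 = (-133, 53, -17), W-101→W-103 = (-162, -338, -43).
Normal n = (W-101→W-102) × (W-101→W-103) = (-8025, -2965, 53540).
So ∂z/∂easting = −n_x/n_z = 0.14989 and ∂z/∂northing = −n_y/n_z = 0.05538.
Gradient magnitude |∇z| = √(a² + b²) = √(0.02247 + 0.00307) = 0.15979.
True dip = arctan(0.15979) = 9.08°, dipping toward WSW (azimuth ≈ 250°).

9.08°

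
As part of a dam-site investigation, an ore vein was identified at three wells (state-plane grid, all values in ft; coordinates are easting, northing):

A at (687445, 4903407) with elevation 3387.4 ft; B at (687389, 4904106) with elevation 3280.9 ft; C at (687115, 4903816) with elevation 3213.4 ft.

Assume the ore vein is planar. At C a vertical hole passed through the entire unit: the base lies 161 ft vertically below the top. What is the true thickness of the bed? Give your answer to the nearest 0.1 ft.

149.7 ft

Let the plane be z = a·easting + b·northing + c.
B−A: −56a + 699b = −106.5;  C−A: −330a + 409b = −174.
Solving gives a = 0.37575, b = −0.12226.
|∇z| = √(a²+b²) = 0.39514, so dip δ = arctan(0.39514) = 21.56°.
True thickness = vertical thickness × cos δ = 161 × cos 21.56° = 149.7 ft.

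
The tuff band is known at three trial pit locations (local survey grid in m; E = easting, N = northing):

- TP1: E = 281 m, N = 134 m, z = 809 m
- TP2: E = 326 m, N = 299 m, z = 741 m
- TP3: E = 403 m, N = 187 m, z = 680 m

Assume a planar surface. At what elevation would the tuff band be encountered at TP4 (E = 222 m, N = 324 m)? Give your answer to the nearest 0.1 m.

Two edge vectors: TP1→TP2 = (45, 165, -68), TP1→TP3 = (122, 53, -129).
Normal n = (TP1→TP2) × (TP1→TP3) = (-17681, -2491, -17745).
So ∂z/∂E = −n_x/n_z = −0.99639 and ∂z/∂N = −n_y/n_z = −0.14038.
Intercept c from TP1: 809 + 279.99 + 18.81 = 1107.80.
At (222, 324): z = −221.2 − 45.5 + 1107.80 = 841.1 m.

841.1 m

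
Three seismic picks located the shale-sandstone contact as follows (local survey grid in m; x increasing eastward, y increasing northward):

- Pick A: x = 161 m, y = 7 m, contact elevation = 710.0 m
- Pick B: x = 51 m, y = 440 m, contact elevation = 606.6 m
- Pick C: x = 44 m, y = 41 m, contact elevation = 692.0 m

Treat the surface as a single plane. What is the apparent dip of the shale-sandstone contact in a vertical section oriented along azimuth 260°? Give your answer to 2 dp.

3.00°

Let the plane be z = a·x + b·y + c.
Pick B−Pick A: −110a + 433b = −103.4;  Pick C−Pick A: −117a + 34b = −18.
Solving gives a = 0.09118, b = −0.21563.
Unit vector along 260° is (sin 260°, cos 260°) = (-0.9848, -0.1736).
Slope in that direction = a·(-0.9848) + b·(-0.1736) = −0.05235.
Apparent dip = arctan|0.05235| = 3.00° (true dip is 13.2°, so apparent ≤ true as expected).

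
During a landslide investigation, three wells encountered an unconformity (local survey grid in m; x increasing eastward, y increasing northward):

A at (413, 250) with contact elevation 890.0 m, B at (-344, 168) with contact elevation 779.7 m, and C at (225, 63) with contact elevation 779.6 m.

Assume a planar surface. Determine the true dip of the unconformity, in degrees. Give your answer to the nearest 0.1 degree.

Two edge vectors: A→B = (-757, -82, -110.3), A→C = (-188, -187, -110.4).
Normal n = (A→B) × (A→C) = (-11573.3, -62836.4, 126143).
So ∂z/∂x = −n_x/n_z = 0.09175 and ∂z/∂y = −n_y/n_z = 0.49814.
Gradient magnitude |∇z| = √(a² + b²) = √(0.00842 + 0.24814) = 0.50651.
True dip = arctan(0.50651) = 26.9°, dipping toward S (azimuth ≈ 190°).

26.9°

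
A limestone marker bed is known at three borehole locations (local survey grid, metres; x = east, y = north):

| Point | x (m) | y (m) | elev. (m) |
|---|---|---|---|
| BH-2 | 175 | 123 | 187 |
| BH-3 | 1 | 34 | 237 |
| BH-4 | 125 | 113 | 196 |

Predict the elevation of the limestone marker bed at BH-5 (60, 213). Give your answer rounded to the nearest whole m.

Two edge vectors: BH-2→BH-3 = (-174, -89, 50), BH-2→BH-4 = (-50, -10, 9).
Normal n = (BH-2→BH-3) × (BH-2→BH-4) = (-301, -934, -2710).
So ∂z/∂x = −n_x/n_z = −0.11107 and ∂z/∂y = −n_y/n_z = −0.34465.
Intercept c from BH-2: 187 + 19.44 + 42.39 = 248.83.
At (60, 213): z = −6.7 − 73.4 + 248.83 = 168.8 m.

169 m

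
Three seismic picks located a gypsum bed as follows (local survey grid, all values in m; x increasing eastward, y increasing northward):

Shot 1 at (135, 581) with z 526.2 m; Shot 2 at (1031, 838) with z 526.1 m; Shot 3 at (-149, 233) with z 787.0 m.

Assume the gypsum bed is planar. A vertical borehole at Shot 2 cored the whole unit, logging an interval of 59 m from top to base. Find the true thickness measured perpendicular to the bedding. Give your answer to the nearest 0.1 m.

41.4 m

Let the plane be z = a·x + b·y + c.
Shot 2−Shot 1: 896a + 257b = −0.1;  Shot 3−Shot 1: −284a − 348b = 260.8.
Solving gives a = 0.28051, b = −0.97835.
|∇z| = √(a²+b²) = 1.01776, so dip δ = arctan(1.01776) = 45.50°.
True thickness = vertical thickness × cos δ = 59 × cos 45.50° = 41.4 m.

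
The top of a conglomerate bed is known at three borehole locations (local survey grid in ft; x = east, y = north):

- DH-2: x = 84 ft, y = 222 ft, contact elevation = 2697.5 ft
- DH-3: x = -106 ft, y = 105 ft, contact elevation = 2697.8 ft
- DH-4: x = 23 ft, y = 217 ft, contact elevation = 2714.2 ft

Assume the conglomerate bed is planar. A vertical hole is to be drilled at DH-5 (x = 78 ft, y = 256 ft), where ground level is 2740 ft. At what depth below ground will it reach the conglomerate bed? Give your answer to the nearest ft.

23 ft

Two edge vectors: DH-2→DH-3 = (-190, -117, 0.3), DH-2→DH-4 = (-61, -5, 16.7).
Normal n = (DH-2→DH-3) × (DH-2→DH-4) = (-1952.4, 3154.7, -6187).
So ∂z/∂x = −n_x/n_z = −0.31556 and ∂z/∂y = −n_y/n_z = 0.50989.
Intercept c from DH-2: 2697.5 + 26.51 − 113.20 = 2610.81.
At (78, 256): z_contact = −24.6 + 130.5 + 2610.81 = 2716.7 ft.
Depth below ground = 2740 − 2716.7 = 23 ft.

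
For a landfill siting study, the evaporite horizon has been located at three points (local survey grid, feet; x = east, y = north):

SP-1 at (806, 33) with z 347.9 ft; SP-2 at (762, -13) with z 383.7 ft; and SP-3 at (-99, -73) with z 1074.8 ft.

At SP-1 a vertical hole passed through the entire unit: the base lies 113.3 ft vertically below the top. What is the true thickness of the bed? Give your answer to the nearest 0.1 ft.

Let the plane be z = a·x + b·y + c.
SP-2−SP-1: −44a − 46b = 35.8;  SP-3−SP-1: −905a − 106b = 726.9.
Solving gives a = −0.80189, b = −0.01124.
|∇z| = √(a²+b²) = 0.80197, so dip δ = arctan(0.80197) = 38.73°.
True thickness = vertical thickness × cos δ = 113.3 × cos 38.73° = 88.4 ft.

88.4 ft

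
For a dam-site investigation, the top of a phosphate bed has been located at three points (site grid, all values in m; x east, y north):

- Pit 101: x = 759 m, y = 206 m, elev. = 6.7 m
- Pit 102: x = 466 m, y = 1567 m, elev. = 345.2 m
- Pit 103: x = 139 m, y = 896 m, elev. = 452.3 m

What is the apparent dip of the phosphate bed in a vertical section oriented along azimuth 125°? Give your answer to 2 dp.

28.68°

Two edge vectors: Pit 101→Pit 102 = (-293, 1361, 338.5), Pit 101→Pit 103 = (-620, 690, 445.6).
Normal n = (Pit 101→Pit 102) × (Pit 101→Pit 103) = (372896.6, -79309.2, 641650).
So ∂z/∂x = −n_x/n_z = −0.58115 and ∂z/∂y = −n_y/n_z = 0.12360.
Unit vector along 125° is (sin 125°, cos 125°) = (0.8192, -0.5736).
Slope in that direction = a·(0.8192) + b·(-0.5736) = −0.54695.
Apparent dip = arctan|0.54695| = 28.68° (true dip is 30.7°, so apparent ≤ true as expected).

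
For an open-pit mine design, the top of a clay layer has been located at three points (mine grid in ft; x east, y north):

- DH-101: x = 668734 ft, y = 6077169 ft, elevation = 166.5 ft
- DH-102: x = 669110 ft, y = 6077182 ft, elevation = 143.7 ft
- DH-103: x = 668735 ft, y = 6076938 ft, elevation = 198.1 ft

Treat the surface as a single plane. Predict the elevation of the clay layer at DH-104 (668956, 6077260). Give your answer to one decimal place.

Let the plane be z = a·x + b·y + c.
DH-102−DH-101: 376a + 13b = −22.8;  DH-103−DH-101: 1a − 231b = 31.6.
Solving gives a = −0.055900264, b = −0.137038529.
Then c = 166.5 − a·668734 − b·6077169 = 870355.21.
At (668956, 6077260): z = −37394.8 − 832818.8 + 870355.21 = 141.6 ft.

141.6 ft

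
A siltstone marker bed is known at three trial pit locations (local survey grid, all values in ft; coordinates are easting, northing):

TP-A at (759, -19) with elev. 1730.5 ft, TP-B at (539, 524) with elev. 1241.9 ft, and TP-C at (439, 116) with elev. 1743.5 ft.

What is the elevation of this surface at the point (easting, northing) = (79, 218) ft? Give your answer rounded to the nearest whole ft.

1813 ft

Let the plane be z = a·easting + b·northing + c.
TP-B−TP-A: −220a + 543b = −488.6;  TP-C−TP-A: −320a + 135b = 13.
Solving gives a = −0.50687, b = −1.10518.
Then c = 1730.5 − a·759 − b·-19 = 2094.22.
At (79, 218): z = −40.0 − 240.9 + 2094.22 = 1813.2 ft.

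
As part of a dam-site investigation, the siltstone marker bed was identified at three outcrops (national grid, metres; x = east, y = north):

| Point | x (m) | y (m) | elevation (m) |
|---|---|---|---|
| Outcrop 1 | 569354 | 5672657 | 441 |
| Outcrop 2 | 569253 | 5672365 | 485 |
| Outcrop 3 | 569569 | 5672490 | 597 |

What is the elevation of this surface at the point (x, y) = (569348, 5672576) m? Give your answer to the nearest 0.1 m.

463.8 m

Let the plane be z = a·x + b·y + c.
Outcrop 2−Outcrop 1: −101a − 292b = 44;  Outcrop 3−Outcrop 1: 215a − 167b = 156.
Solving gives a = 0.479666529, b = −0.316596984.
Then c = 441 − a·569354 − b·5672657 = 1523287.04.
At (569348, 5672576): z = 273097.2 − 1795920.5 + 1523287.04 = 463.8 m.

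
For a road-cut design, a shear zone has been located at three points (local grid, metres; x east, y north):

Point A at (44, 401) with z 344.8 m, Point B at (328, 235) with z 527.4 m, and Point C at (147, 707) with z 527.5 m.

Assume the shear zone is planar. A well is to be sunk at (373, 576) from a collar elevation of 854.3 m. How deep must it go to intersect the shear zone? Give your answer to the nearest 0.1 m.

Let the plane be z = a·x + b·y + c.
Point B−Point A: 284a − 166b = 182.6;  Point C−Point A: 103a + 306b = 182.7.
Solving gives a = 0.82887, b = 0.31806.
Then c = 344.8 − a·44 − b·401 = 180.79.
At (373, 576): z_contact = 309.17 + 183.20 + 180.79 = 673.16 m.
Depth below ground = 854.3 − 673.16 = 181.1 m.

181.1 m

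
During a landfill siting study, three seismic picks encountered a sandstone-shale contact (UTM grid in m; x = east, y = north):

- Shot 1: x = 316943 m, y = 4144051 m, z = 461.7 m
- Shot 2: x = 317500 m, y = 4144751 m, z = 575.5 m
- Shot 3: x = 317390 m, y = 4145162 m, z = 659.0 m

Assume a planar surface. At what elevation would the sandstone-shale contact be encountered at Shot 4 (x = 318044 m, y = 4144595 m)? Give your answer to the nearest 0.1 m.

524.6 m

Two edge vectors: Shot 1→Shot 2 = (557, 700, 113.8), Shot 1→Shot 3 = (447, 1111, 197.3).
Normal n = (Shot 1→Shot 2) × (Shot 1→Shot 3) = (11678.2, -59027.5, 305927).
So ∂z/∂x = −n_x/n_z = −0.038173159 and ∂z/∂y = −n_y/n_z = 0.192946356.
Intercept c from Shot 1: 461.7 + 12098.72 − 799579.54 = −787019.13.
At (318044, 4144595): z = −12140.7 + 799684.5 − 787019.13 = 524.6 m.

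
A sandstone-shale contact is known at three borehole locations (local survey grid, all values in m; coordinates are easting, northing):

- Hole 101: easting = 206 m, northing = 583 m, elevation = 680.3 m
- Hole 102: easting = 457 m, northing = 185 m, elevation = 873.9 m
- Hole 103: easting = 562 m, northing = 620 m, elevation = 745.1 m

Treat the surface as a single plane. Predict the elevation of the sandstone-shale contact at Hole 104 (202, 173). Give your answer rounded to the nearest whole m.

822 m

Let the plane be z = a·easting + b·northing + c.
Hole 102−Hole 101: 251a − 398b = 193.6;  Hole 103−Hole 101: 356a + 37b = 64.8.
Solving gives a = 0.21827, b = −0.34878.
Then c = 680.3 − a·206 − b·583 = 838.67.
At (202, 173): z = 44.1 − 60.3 + 838.67 = 822.4 m.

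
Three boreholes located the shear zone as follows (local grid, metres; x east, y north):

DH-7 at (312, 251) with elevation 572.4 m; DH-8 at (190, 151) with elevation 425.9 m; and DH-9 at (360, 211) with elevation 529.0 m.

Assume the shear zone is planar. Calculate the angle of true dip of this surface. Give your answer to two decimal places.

52.07°

Let the plane be z = a·x + b·y + c.
DH-8−DH-7: −122a − 100b = −146.5;  DH-9−DH-7: 48a − 40b = −43.4.
Solving gives a = 0.15702, b = 1.27343.
Gradient magnitude |∇z| = √(a² + b²) = √(0.02466 + 1.62162) = 1.28307.
True dip = arctan(1.28307) = 52.07°, dipping toward S (azimuth ≈ 187°).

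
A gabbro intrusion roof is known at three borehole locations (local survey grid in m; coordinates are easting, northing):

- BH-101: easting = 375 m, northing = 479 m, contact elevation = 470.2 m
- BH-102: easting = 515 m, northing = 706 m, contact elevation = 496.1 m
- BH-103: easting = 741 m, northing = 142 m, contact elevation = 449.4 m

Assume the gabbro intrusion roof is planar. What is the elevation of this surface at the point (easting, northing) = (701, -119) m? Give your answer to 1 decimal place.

423.3 m

Let the plane be z = a·easting + b·northing + c.
BH-102−BH-101: 140a + 227b = 25.9;  BH-103−BH-101: 366a − 337b = −20.8.
Solving gives a = 0.03076, b = 0.09513.
Then c = 470.2 − a·375 − b·479 = 413.10.
At (701, -119): z = 21.6 − 11.3 + 413.10 = 423.3 m.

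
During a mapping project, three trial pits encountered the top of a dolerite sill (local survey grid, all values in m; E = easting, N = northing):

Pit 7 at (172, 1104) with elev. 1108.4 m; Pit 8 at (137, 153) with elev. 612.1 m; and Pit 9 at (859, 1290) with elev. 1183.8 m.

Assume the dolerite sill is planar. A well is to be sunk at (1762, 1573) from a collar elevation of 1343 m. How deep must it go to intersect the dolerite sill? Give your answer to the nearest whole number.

40 m

Let the plane be z = a·E + b·N + c.
Pit 8−Pit 7: −35a − 951b = −496.3;  Pit 9−Pit 7: 687a + 186b = 75.4.
Solving gives a = −0.03186, b = 0.52304.
Then c = 1108.4 − a·172 − b·1104 = 536.44.
At (1762, 1573): z_contact = −56.1 + 822.7 + 536.44 = 1303.1 m.
Depth below ground = 1343 − 1303.1 = 40 m.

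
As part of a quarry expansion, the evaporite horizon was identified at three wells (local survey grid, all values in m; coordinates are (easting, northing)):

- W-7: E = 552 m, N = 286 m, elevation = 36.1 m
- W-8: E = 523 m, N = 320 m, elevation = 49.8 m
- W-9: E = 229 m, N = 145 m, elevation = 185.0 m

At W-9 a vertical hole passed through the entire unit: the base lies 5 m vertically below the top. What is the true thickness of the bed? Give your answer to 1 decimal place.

4.5 m

Let the plane be z = a·E + b·N + c.
W-8−W-7: −29a + 34b = 13.7;  W-9−W-7: −323a − 141b = 148.9.
Solving gives a = −0.46409, b = 0.00710.
|∇z| = √(a²+b²) = 0.46414, so dip δ = arctan(0.46414) = 24.90°.
True thickness = vertical thickness × cos δ = 5 × cos 24.90° = 4.5 m.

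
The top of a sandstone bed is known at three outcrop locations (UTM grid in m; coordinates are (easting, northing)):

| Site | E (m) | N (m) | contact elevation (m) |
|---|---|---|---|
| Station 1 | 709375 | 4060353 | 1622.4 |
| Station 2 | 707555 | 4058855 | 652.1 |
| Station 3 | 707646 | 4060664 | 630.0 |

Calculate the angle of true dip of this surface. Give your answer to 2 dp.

29.60°

Two edge vectors: Station 1→Station 2 = (-1820, -1498, -970.3), Station 1→Station 3 = (-1729, 311, -992.4).
Normal n = (Station 1→Station 2) × (Station 1→Station 3) = (1788378.5, -128519.3, -3156062).
So ∂z/∂E = −n_x/n_z = 0.56665 and ∂z/∂N = −n_y/n_z = −0.04072.
Gradient magnitude |∇z| = √(a² + b²) = √(0.32109 + 0.00166) = 0.56811.
True dip = arctan(0.56811) = 29.60°, dipping toward W (azimuth ≈ 274°).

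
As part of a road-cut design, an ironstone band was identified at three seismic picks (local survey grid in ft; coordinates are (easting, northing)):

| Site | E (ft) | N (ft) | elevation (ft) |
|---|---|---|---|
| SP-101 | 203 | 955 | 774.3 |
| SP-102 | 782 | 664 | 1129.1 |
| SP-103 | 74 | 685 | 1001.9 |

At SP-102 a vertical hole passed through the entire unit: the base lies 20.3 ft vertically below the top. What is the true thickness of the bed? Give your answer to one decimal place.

14.9 ft

Two edge vectors: SP-101→SP-102 = (579, -291, 354.8), SP-101→SP-103 = (-129, -270, 227.6).
Normal n = (SP-101→SP-102) × (SP-101→SP-103) = (29564.4, -177549.6, -193869).
So ∂z/∂E = −n_x/n_z = 0.15250 and ∂z/∂N = −n_y/n_z = −0.91582.
|∇z| = √(a²+b²) = 0.92843, so dip δ = arctan(0.92843) = 42.87°.
True thickness = vertical thickness × cos δ = 20.3 × cos 42.87° = 14.9 ft.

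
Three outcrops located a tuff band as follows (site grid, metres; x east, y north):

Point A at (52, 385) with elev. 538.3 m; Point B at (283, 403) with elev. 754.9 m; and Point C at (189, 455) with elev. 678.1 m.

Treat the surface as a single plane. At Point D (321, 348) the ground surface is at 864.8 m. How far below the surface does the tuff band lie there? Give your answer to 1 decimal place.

85.3 m

Two edge vectors: Point A→Point B = (231, 18, 216.6), Point A→Point C = (137, 70, 139.8).
Normal n = (Point A→Point B) × (Point A→Point C) = (-12645.6, -2619.6, 13704).
So ∂z/∂x = −n_x/n_z = 0.92277 and ∂z/∂y = −n_y/n_z = 0.19116.
Intercept c from Point A: 538.3 − 47.98 − 73.60 = 416.72.
At (321, 348): z_contact = 296.21 + 66.52 + 416.72 = 779.45 m.
Depth below ground = 864.8 − 779.45 = 85.3 m.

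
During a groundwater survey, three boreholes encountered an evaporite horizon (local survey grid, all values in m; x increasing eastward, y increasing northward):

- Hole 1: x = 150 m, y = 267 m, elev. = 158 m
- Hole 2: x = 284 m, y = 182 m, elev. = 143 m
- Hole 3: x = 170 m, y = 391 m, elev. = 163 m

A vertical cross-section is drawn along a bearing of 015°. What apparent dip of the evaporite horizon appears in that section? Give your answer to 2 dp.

Let the plane be z = a·x + b·y + c.
Hole 2−Hole 1: 134a − 85b = −15;  Hole 3−Hole 1: 20a + 124b = 5.
Solving gives a = −0.07835, b = 0.05296.
Unit vector along 015° is (sin 15°, cos 15°) = (0.2588, 0.9659).
Slope in that direction = a·(0.2588) + b·(0.9659) = 0.03088.
Apparent dip = arctan|0.03088| = 1.77° (true dip is 5.4°, so apparent ≤ true as expected).

1.77°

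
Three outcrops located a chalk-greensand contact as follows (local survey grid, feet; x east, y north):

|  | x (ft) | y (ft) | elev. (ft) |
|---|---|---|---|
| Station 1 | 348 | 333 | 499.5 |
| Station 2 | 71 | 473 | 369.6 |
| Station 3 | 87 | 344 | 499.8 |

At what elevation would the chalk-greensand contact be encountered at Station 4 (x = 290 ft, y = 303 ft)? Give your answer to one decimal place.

Let the plane be z = a·x + b·y + c.
Station 2−Station 1: −277a + 140b = −129.9;  Station 3−Station 1: −261a + 11b = 0.3.
Solving gives a = −0.04392, b = −1.01475.
Then c = 499.5 − a·348 − b·333 = 852.69.
At (290, 303): z = −12.7 − 307.5 + 852.69 = 532.5 ft.

532.5 ft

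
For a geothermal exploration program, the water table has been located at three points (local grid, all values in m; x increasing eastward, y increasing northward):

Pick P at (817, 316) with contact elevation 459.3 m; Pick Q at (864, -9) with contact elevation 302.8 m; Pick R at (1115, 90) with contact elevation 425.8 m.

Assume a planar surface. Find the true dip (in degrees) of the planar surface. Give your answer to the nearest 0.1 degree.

Two edge vectors: Pick P→Pick Q = (47, -325, -156.5), Pick P→Pick R = (298, -226, -33.5).
Normal n = (Pick P→Pick Q) × (Pick P→Pick R) = (-24481.5, -45062.5, 86228).
So ∂z/∂x = −n_x/n_z = 0.28392 and ∂z/∂y = −n_y/n_z = 0.52260.
Gradient magnitude |∇z| = √(a² + b²) = √(0.08061 + 0.27311) = 0.59474.
True dip = arctan(0.59474) = 30.7°, dipping toward SSW (azimuth ≈ 209°).

30.7°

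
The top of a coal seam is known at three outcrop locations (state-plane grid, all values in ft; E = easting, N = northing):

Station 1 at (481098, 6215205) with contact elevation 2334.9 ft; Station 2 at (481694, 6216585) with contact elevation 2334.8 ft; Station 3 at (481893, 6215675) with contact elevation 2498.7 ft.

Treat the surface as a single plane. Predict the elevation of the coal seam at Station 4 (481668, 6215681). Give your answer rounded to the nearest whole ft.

Two edge vectors: Station 1→Station 2 = (596, 1380, -0.1), Station 1→Station 3 = (795, 470, 163.8).
Normal n = (Station 1→Station 2) × (Station 1→Station 3) = (226091, -97704.3, -816980).
So ∂z/∂E = −n_x/n_z = 0.27673994 and ∂z/∂N = −n_y/n_z = −0.11959203.
Intercept c from Station 1: 2334.9 − 133139.03 + 743289.01 = 612484.87.
At (481668, 6215681): z = 133296.8 − 743345.9 + 612484.87 = 2435.7 ft.

2436 ft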